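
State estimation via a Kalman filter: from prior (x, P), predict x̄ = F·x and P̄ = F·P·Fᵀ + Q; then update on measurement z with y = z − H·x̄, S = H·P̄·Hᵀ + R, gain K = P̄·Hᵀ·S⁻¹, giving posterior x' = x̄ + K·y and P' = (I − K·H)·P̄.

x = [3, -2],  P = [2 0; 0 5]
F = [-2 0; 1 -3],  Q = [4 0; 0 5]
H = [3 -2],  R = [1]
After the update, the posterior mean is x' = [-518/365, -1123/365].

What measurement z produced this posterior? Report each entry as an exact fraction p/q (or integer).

z = [2]

x̄ = F·x = [-6, 9]
P̄ = F·P·Fᵀ + Q = [12 -4; -4 52]
S = H·P̄·Hᵀ + R = [365]
K = P̄·Hᵀ·S⁻¹ = [44/365; -116/365]
x' − x̄ = [1672/365, -4408/365] = K·y
y = (KᵀK)⁻¹·Kᵀ·(x' − x̄) = [38]
z = y + H·x̄ = [38] + [-36] = [2]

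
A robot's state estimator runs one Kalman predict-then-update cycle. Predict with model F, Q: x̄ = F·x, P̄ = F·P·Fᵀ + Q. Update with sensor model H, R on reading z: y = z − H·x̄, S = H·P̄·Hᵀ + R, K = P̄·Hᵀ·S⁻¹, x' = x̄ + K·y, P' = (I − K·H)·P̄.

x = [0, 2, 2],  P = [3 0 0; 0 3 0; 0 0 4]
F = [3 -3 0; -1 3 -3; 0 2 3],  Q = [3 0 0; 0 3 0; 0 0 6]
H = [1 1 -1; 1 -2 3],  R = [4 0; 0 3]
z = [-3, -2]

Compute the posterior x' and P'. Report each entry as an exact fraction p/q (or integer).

x' = [-115877/28909, 124748/28909, 102670/28909]
P' = [108945/28909 -141549/28909 -121752/28909; -141549/28909 456627/28909 343278/28909; -121752/28909 343278/28909 270486/28909]

x̄ = F·x = [-6, 0, 10]
P̄ = F·P·Fᵀ + Q = [57 -36 -18; -36 69 -18; -18 -18 54]
y = z − H·x̄ = [13, -26]
S = H·P̄·Hᵀ + R = [184 -333; -333 1074]
K = P̄·Hᵀ·S⁻¹ = [22287/28909 8929/28909; -7050/28909 -8323/28909; -12240/28909 1050/28909]
x' = x̄ + K·y = [-115877/28909, 124748/28909, 102670/28909]
P' = (I − K·H)·P̄ = [108945/28909 -141549/28909 -121752/28909; -141549/28909 456627/28909 343278/28909; -121752/28909 343278/28909 270486/28909]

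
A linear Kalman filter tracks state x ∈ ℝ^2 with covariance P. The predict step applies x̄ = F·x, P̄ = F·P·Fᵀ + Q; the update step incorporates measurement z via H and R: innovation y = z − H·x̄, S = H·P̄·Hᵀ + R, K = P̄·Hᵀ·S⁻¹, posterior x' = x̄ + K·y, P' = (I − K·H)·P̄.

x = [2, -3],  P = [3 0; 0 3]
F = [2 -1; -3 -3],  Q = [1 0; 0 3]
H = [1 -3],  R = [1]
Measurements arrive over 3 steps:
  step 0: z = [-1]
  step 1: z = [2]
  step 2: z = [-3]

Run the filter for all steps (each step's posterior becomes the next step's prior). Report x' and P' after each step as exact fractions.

step 0: x̄ = F·x = [7, 3]
step 0: P̄ = F·P·Fᵀ + Q = [16 -9; -9 57]
step 0: y = z − H·x̄ = [1]
step 0: S = H·P̄·Hᵀ + R = [584]
step 0: K = P̄·Hᵀ·S⁻¹ = [43/584; -45/146]
step 0: x' = x̄ + K·y = [4131/584, 393/146]
step 0: P' = (I − K·H)·P̄ = [7495/584 621/146; 621/146 111/73]
step 1: x̄ = F·x = [3345/292, -17109/584]
step 1: P̄ = F·P·Fᵀ + Q = [5379/146 -24879/292; -24879/292 121911/584]
step 1: y = z − H·x̄ = [-56849/584]
step 1: S = H·P̄·Hᵀ + R = [1417847/584]
step 1: K = P̄·Hᵀ·S⁻¹ = [170790/1417847; -415491/1417847]
step 1: x' = x̄ + K·y = [-383295/1417847, -1091946/1417847]
step 1: P' = (I − K·H)·P̄ = [2289678/1417847 706296/1417847; 706296/1417847 373929/1417847]
step 2: x̄ = F·x = [325356/1417847, 4425723/1417847]
step 2: P̄ = F·P·Fᵀ + Q = [8125304/1417847 -14735169/1417847; -14735169/1417847 40939332/1417847]
step 2: y = z − H·x̄ = [8698272/1417847]
step 2: S = H·P̄·Hᵀ + R = [466408153/1417847]
step 2: K = P̄·Hᵀ·S⁻¹ = [52330811/466408153; -137553165/466408153]
step 2: x' = x̄ + K·y = [428068980/466408153, 611997237/466408153]
step 2: P' = (I − K·H)·P̄ = [741401753/466408153 229690314/466408153; 229690314/466408153 122414493/466408153]

step 0: x' = [4131/584, 393/146], P' = [7495/584 621/146; 621/146 111/73]
step 1: x' = [-383295/1417847, -1091946/1417847], P' = [2289678/1417847 706296/1417847; 706296/1417847 373929/1417847]
step 2: x' = [428068980/466408153, 611997237/466408153], P' = [741401753/466408153 229690314/466408153; 229690314/466408153 122414493/466408153]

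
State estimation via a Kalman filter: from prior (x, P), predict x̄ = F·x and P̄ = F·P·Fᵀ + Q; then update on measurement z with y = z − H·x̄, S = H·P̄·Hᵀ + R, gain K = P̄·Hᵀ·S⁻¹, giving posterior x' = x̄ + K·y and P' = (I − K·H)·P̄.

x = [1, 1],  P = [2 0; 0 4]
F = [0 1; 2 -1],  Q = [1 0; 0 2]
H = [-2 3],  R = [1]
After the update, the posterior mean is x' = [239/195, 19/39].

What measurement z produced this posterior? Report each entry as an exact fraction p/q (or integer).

x̄ = F·x = [1, 1]
P̄ = F·P·Fᵀ + Q = [5 -4; -4 14]
S = H·P̄·Hᵀ + R = [195]
K = P̄·Hᵀ·S⁻¹ = [-22/195; 10/39]
x' − x̄ = [44/195, -20/39] = K·y
y = (KᵀK)⁻¹·Kᵀ·(x' − x̄) = [-2]
z = y + H·x̄ = [-2] + [1] = [-1]

z = [-1]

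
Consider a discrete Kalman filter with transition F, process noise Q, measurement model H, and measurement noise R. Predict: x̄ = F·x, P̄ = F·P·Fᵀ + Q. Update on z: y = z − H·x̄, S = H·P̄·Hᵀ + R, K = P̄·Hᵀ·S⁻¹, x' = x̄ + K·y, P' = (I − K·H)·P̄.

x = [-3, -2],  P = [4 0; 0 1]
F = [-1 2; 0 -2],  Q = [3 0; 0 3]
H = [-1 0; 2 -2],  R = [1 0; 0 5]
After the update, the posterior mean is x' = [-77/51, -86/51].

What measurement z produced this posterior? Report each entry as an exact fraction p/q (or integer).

z = [3, 3]

x̄ = F·x = [-1, 4]
P̄ = F·P·Fᵀ + Q = [11 -4; -4 7]
S = H·P̄·Hᵀ + R = [12 -30; -30 109]
K = P̄·Hᵀ·S⁻¹ = [-299/408 5/68; -28/51 -6/17]
x' − x̄ = [-26/51, -290/51] = K·y
y = (KᵀK)⁻¹·Kᵀ·(x' − x̄) = [2, 13]
z = y + H·x̄ = [2, 13] + [1, -10] = [3, 3]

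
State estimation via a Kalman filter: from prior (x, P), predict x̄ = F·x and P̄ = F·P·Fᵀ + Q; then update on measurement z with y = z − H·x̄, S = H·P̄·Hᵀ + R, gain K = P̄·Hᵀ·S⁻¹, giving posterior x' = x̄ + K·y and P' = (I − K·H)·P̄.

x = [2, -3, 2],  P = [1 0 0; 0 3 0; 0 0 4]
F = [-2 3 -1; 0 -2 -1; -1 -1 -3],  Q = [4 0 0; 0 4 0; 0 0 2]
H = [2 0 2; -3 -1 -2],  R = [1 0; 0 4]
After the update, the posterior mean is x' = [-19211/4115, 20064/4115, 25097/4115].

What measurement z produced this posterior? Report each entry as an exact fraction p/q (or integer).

z = [3, -3]

x̄ = F·x = [-15, 4, -5]
P̄ = F·P·Fᵀ + Q = [39 -14 5; -14 20 18; 5 18 42]
S = H·P̄·Hᵀ + R = [365 -460; -460 591]
K = P̄·Hᵀ·S⁻¹ = [28/4115 -153/823; -1712/4115 -286/823; 1734/4115 107/823]
x' − x̄ = [42514/4115, 3604/4115, 45672/4115] = K·y
y = (KᵀK)⁻¹·Kᵀ·(x' − x̄) = [43, -54]
z = y + H·x̄ = [43, -54] + [-40, 51] = [3, -3]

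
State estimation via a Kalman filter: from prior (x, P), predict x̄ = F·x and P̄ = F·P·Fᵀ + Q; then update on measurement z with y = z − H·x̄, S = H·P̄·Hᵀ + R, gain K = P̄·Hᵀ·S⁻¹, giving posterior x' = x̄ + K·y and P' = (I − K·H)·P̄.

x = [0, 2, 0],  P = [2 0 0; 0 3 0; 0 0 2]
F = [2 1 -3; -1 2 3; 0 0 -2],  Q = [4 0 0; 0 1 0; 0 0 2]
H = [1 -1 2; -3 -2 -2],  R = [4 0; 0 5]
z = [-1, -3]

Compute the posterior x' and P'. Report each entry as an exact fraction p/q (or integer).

x' = [5722/52619, 73777/52619, 3516/52619]
P' = [146025/52619 -93427/52619 -100848/52619; -93427/52619 110325/52619 55628/52619; -100848/52619 55628/52619 96974/52619]

x̄ = F·x = [2, 4, 0]
P̄ = F·P·Fᵀ + Q = [33 -16 12; -16 33 -12; 12 -12 10]
y = z − H·x̄ = [1, 11]
S = H·P̄·Hᵀ + R = [238 -161; -161 330]
K = P̄·Hᵀ·S⁻¹ = [9439/52619 -1415/7517; -23124/52619 -1475/7517; 9368/52619 -76/7517]
x' = x̄ + K·y = [5722/52619, 73777/52619, 3516/52619]
P' = (I − K·H)·P̄ = [146025/52619 -93427/52619 -100848/52619; -93427/52619 110325/52619 55628/52619; -100848/52619 55628/52619 96974/52619]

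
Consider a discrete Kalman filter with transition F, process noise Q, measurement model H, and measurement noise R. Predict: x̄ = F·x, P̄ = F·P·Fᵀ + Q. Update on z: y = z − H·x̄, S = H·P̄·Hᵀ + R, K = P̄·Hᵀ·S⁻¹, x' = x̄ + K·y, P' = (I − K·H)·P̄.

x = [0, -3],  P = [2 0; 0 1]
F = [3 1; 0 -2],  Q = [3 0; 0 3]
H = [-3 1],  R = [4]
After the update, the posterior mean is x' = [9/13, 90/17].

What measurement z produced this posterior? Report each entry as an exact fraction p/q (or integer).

x̄ = F·x = [-3, 6]
P̄ = F·P·Fᵀ + Q = [22 -2; -2 7]
S = H·P̄·Hᵀ + R = [221]
K = P̄·Hᵀ·S⁻¹ = [-4/13; 1/17]
x' − x̄ = [48/13, -12/17] = K·y
y = (KᵀK)⁻¹·Kᵀ·(x' − x̄) = [-12]
z = y + H·x̄ = [-12] + [15] = [3]

z = [3]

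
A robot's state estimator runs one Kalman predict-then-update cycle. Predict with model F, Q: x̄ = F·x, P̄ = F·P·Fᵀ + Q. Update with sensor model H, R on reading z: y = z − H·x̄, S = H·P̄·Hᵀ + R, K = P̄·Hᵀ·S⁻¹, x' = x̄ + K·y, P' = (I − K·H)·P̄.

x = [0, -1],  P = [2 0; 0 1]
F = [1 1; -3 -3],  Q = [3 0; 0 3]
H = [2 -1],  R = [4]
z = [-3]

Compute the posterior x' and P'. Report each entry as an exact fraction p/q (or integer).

x̄ = F·x = [-1, 3]
P̄ = F·P·Fᵀ + Q = [6 -9; -9 30]
y = z − H·x̄ = [2]
S = H·P̄·Hᵀ + R = [94]
K = P̄·Hᵀ·S⁻¹ = [21/94; -24/47]
x' = x̄ + K·y = [-26/47, 93/47]
P' = (I − K·H)·P̄ = [123/94 81/47; 81/47 258/47]

x' = [-26/47, 93/47]
P' = [123/94 81/47; 81/47 258/47]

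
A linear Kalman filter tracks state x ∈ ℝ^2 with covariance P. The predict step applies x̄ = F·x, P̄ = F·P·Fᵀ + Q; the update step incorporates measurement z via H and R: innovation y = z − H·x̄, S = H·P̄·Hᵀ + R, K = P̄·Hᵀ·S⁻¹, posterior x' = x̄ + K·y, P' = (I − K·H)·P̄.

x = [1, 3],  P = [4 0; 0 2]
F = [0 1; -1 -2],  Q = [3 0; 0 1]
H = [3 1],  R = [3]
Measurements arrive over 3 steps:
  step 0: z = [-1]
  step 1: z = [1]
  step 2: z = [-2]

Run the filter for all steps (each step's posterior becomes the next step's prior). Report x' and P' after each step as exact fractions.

step 0: x' = [78/37, -262/37], P' = [64/37 -159/37; -159/37 480/37]
step 1: x' = [-4322/2009, 13844/2009], P' = [6555/2009 -16749/2009; -16749/2009 47193/2009]
step 2: x' = [124652/149525, -606454/149525], P' = [612219/149525 -1590588/149525; -1590588/149525 4464051/149525]

step 0: x̄ = F·x = [3, -7]
step 0: P̄ = F·P·Fᵀ + Q = [5 -4; -4 13]
step 0: y = z − H·x̄ = [-3]
step 0: S = H·P̄·Hᵀ + R = [37]
step 0: K = P̄·Hᵀ·S⁻¹ = [11/37; 1/37]
step 0: x' = x̄ + K·y = [78/37, -262/37]
step 0: P' = (I − K·H)·P̄ = [64/37 -159/37; -159/37 480/37]
step 1: x̄ = F·x = [-262/37, 446/37]
step 1: P̄ = F·P·Fᵀ + Q = [591/37 -801/37; -801/37 1385/37]
step 1: y = z − H·x̄ = [377/37]
step 1: S = H·P̄·Hᵀ + R = [2009/37]
step 1: K = P̄·Hᵀ·S⁻¹ = [972/2009; -1018/2009]
step 1: x' = x̄ + K·y = [-4322/2009, 13844/2009]
step 1: P' = (I − K·H)·P̄ = [6555/2009 -16749/2009; -16749/2009 47193/2009]
step 2: x̄ = F·x = [13844/2009, -3338/287]
step 2: P̄ = F·P·Fᵀ + Q = [53220/2009 -11091/287; -11091/287 2660/41]
step 2: y = z − H·x̄ = [-22184/2009]
step 2: S = H·P̄·Hᵀ + R = [149525/2009]
step 2: K = P̄·Hᵀ·S⁻¹ = [82023/149525; -102571/149525]
step 2: x' = x̄ + K·y = [124652/149525, -606454/149525]
step 2: P' = (I − K·H)·P̄ = [612219/149525 -1590588/149525; -1590588/149525 4464051/149525]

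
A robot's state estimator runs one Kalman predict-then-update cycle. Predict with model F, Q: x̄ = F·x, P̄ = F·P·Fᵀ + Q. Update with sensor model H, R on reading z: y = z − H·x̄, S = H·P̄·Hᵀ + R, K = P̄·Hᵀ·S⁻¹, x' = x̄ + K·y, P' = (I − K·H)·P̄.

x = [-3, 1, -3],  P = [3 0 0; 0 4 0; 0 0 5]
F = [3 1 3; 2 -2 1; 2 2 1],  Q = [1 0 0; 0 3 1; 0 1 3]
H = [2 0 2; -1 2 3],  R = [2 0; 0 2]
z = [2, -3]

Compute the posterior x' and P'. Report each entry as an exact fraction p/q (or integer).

x' = [-64597/32197, -223752/32197, 95010/32197]
P' = [177017/32197 336381/32197 -166499/32197; 336381/32197 688631/32197 -339157/32197; -166499/32197 -339157/32197 171967/32197]

x̄ = F·x = [-17, -11, -7]
P̄ = F·P·Fᵀ + Q = [77 25 41; 25 36 2; 41 2 36]
y = z − H·x̄ = [50, 23]
S = H·P̄·Hᵀ + R = [782 334; 334 225]
K = P̄·Hᵀ·S⁻¹ = [10518/32197 -1876/32197; -2776/32197 11705/32197; 5468/32197 2043/32197]
x' = x̄ + K·y = [-64597/32197, -223752/32197, 95010/32197]
P' = (I − K·H)·P̄ = [177017/32197 336381/32197 -166499/32197; 336381/32197 688631/32197 -339157/32197; -166499/32197 -339157/32197 171967/32197]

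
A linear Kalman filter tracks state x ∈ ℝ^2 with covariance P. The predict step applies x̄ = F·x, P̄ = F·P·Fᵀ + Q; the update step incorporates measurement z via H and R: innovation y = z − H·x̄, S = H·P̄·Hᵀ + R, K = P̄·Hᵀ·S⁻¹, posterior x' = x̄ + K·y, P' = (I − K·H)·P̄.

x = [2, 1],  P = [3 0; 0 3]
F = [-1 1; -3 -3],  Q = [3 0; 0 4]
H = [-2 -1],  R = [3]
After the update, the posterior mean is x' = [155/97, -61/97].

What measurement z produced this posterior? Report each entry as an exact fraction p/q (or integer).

x̄ = F·x = [-1, -9]
P̄ = F·P·Fᵀ + Q = [9 0; 0 58]
S = H·P̄·Hᵀ + R = [97]
K = P̄·Hᵀ·S⁻¹ = [-18/97; -58/97]
x' − x̄ = [252/97, 812/97] = K·y
y = (KᵀK)⁻¹·Kᵀ·(x' − x̄) = [-14]
z = y + H·x̄ = [-14] + [11] = [-3]

z = [-3]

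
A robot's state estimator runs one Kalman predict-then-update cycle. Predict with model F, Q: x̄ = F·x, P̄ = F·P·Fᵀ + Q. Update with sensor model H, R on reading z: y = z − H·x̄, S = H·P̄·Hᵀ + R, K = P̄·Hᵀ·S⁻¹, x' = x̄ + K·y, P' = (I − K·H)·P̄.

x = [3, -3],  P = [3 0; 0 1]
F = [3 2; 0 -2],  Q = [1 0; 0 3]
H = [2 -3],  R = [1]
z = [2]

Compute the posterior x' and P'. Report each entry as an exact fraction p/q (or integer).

x' = [223/30, 517/120]
P' = [119/15 311/60; 311/60 839/240]

x̄ = F·x = [3, 6]
P̄ = F·P·Fᵀ + Q = [32 -4; -4 7]
y = z − H·x̄ = [14]
S = H·P̄·Hᵀ + R = [240]
K = P̄·Hᵀ·S⁻¹ = [19/60; -29/240]
x' = x̄ + K·y = [223/30, 517/120]
P' = (I − K·H)·P̄ = [119/15 311/60; 311/60 839/240]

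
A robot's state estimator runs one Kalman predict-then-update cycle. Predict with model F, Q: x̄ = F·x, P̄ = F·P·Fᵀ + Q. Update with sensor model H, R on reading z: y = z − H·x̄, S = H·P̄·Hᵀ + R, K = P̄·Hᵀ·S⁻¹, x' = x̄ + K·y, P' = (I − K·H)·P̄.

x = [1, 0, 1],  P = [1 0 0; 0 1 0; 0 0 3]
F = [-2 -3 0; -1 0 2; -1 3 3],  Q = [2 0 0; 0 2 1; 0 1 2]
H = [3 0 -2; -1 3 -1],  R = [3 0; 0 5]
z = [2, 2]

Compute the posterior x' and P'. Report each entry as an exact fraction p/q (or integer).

x' = [497/7150, 2621/7150, -463/550]
P' = [15133/3575 26963/7150 1668/275; 26963/7150 28009/7150 3123/550; 1668/275 3123/550 2589/275]

x̄ = F·x = [-2, 1, 2]
P̄ = F·P·Fᵀ + Q = [15 2 -7; 2 15 20; -7 20 39]
y = z − H·x̄ = [12, -1]
S = H·P̄·Hᵀ + R = [378 -62; -62 48]
K = P̄·Hᵀ·S⁻¹ = [677/3575 1451/7150; -103/7150 3293/7150; -58/275 171/550]
x' = x̄ + K·y = [497/7150, 2621/7150, -463/550]
P' = (I − K·H)·P̄ = [15133/3575 26963/7150 1668/275; 26963/7150 28009/7150 3123/550; 1668/275 3123/550 2589/275]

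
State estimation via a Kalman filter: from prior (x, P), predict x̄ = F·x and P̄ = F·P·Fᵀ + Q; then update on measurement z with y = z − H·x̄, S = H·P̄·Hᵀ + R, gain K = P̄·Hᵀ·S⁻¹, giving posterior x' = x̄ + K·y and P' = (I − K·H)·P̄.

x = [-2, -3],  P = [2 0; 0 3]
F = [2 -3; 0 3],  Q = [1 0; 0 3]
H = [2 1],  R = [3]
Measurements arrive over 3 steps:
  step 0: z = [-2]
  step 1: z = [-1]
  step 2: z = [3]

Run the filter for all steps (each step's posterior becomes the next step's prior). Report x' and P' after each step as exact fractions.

step 0: x' = [70/23, -183/23], P' = [153/23 -261/23; -261/23 498/23]
step 1: x' = [1879/1678, -10233/3356], P' = [16653/3356 -50937/6712; -50937/6712 181113/13424]
step 2: x' = [17310861/5275025, -18368691/5275025], P' = [24945699/5275025 -37820919/5275025; -37820919/5275025 67205139/5275025]

step 0: x̄ = F·x = [5, -9]
step 0: P̄ = F·P·Fᵀ + Q = [36 -27; -27 30]
step 0: y = z − H·x̄ = [-3]
step 0: S = H·P̄·Hᵀ + R = [69]
step 0: K = P̄·Hᵀ·S⁻¹ = [15/23; -8/23]
step 0: x' = x̄ + K·y = [70/23, -183/23]
step 0: P' = (I − K·H)·P̄ = [153/23 -261/23; -261/23 498/23]
step 1: x̄ = F·x = [689/23, -549/23]
step 1: P̄ = F·P·Fᵀ + Q = [8249/23 -6048/23; -6048/23 4551/23]
step 1: y = z − H·x̄ = [-852/23]
step 1: S = H·P̄·Hᵀ + R = [13424/23]
step 1: K = P̄·Hᵀ·S⁻¹ = [5225/6712; -7545/13424]
step 1: x' = x̄ + K·y = [1879/1678, -10233/3356]
step 1: P' = (I − K·H)·P̄ = [16653/3356 -50937/6712; -50937/6712 181113/13424]
step 2: x̄ = F·x = [38215/3356, -30699/3356]
step 2: P̄ = F·P·Fᵀ + Q = [3132377/13424 -2241261/13424; -2241261/13424 1670289/13424]
step 2: y = z − H·x̄ = [-35663/3356]
step 2: S = H·P̄·Hᵀ + R = [5275025/13424]
step 2: K = P̄·Hᵀ·S⁻¹ = [4023493/5275025; -2812233/5275025]
step 2: x' = x̄ + K·y = [17310861/5275025, -18368691/5275025]
step 2: P' = (I − K·H)·P̄ = [24945699/5275025 -37820919/5275025; -37820919/5275025 67205139/5275025]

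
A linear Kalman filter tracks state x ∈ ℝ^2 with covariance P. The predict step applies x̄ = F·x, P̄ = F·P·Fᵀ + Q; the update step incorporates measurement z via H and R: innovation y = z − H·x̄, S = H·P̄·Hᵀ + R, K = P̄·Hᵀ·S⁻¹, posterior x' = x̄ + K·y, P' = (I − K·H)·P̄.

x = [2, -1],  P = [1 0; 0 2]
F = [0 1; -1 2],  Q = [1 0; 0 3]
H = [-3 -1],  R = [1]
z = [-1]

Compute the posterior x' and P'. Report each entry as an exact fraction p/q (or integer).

x' = [5/8, -1]
P' = [23/64 -7/8; -7/8 3]

x̄ = F·x = [-1, -4]
P̄ = F·P·Fᵀ + Q = [3 4; 4 12]
y = z − H·x̄ = [-8]
S = H·P̄·Hᵀ + R = [64]
K = P̄·Hᵀ·S⁻¹ = [-13/64; -3/8]
x' = x̄ + K·y = [5/8, -1]
P' = (I − K·H)·P̄ = [23/64 -7/8; -7/8 3]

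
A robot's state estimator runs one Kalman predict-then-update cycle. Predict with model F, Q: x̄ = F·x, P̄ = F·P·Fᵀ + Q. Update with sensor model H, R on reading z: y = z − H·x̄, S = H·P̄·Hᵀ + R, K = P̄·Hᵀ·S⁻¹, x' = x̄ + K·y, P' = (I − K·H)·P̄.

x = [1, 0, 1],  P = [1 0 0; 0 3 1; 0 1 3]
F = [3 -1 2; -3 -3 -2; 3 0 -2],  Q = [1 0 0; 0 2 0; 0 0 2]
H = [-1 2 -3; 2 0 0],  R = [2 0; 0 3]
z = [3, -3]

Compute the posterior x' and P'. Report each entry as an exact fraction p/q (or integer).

x̄ = F·x = [5, -5, 1]
P̄ = F·P·Fᵀ + Q = [21 -16 -1; -16 62 9; -1 9 23]
y = z − H·x̄ = [21, -13]
S = H·P̄·Hᵀ + R = [428 -100; -100 87]
K = P̄·Hᵀ·S⁻¹ = [-75/13618 3244/6809; 6631/27236 -599/6809; -2275/13618 -1464/6809]
x' = x̄ + K·y = [-17829/13618, 34219/27236, 3907/13618]
P' = (I − K·H)·P̄ = [4866/6809 -1797/13618 -2196/6809; -1797/13618 862657/27236 285941/13618; -2196/6809 285941/13618 96804/6809]

x' = [-17829/13618, 34219/27236, 3907/13618]
P' = [4866/6809 -1797/13618 -2196/6809; -1797/13618 862657/27236 285941/13618; -2196/6809 285941/13618 96804/6809]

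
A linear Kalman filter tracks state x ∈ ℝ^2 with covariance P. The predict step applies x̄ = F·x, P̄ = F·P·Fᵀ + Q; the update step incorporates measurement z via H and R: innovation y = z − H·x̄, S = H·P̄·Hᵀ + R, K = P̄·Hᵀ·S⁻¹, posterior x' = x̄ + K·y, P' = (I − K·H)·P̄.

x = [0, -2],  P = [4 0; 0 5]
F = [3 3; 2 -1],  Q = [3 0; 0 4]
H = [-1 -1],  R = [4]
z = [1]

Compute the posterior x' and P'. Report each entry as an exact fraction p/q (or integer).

x̄ = F·x = [-6, 2]
P̄ = F·P·Fᵀ + Q = [84 9; 9 25]
y = z − H·x̄ = [-3]
S = H·P̄·Hᵀ + R = [131]
K = P̄·Hᵀ·S⁻¹ = [-93/131; -34/131]
x' = x̄ + K·y = [-507/131, 364/131]
P' = (I − K·H)·P̄ = [2355/131 -1983/131; -1983/131 2119/131]

x' = [-507/131, 364/131]
P' = [2355/131 -1983/131; -1983/131 2119/131]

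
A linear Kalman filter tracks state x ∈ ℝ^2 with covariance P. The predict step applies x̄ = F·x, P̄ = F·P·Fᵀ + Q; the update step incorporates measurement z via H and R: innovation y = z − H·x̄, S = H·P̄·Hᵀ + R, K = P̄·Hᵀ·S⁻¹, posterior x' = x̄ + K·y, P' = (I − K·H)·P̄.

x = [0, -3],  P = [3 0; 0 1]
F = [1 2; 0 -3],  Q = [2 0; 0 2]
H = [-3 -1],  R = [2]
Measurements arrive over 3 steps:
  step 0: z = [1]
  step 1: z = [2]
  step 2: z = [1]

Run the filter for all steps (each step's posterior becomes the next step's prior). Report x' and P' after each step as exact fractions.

step 0: x' = [-90/29, 233/29], P' = [81/58 -201/58; -201/58 589/58]
step 1: x' = [2231/922, -4025/461], P' = [4683/922 -12891/922; -12891/922 36985/922]
step 2: x' = [-205581/163258, 420415/163258], P' = [1145895/163258 -3186741/163258; -3186741/163258 9130219/163258]

step 0: x̄ = F·x = [-6, 9]
step 0: P̄ = F·P·Fᵀ + Q = [9 -6; -6 11]
step 0: y = z − H·x̄ = [-8]
step 0: S = H·P̄·Hᵀ + R = [58]
step 0: K = P̄·Hᵀ·S⁻¹ = [-21/58; 7/58]
step 0: x' = x̄ + K·y = [-90/29, 233/29]
step 0: P' = (I − K·H)·P̄ = [81/58 -201/58; -201/58 589/58]
step 1: x̄ = F·x = [376/29, -699/29]
step 1: P̄ = F·P·Fᵀ + Q = [1749/58 -2931/58; -2931/58 5417/58]
step 1: y = z − H·x̄ = [487/29]
step 1: S = H·P̄·Hᵀ + R = [1844/29]
step 1: K = P̄·Hᵀ·S⁻¹ = [-579/922; 422/461]
step 1: x' = x̄ + K·y = [2231/922, -4025/461]
step 1: P' = (I − K·H)·P̄ = [4683/922 -12891/922; -12891/922 36985/922]
step 2: x̄ = F·x = [-13869/922, 12075/461]
step 2: P̄ = F·P·Fᵀ + Q = [102903/922 -183237/922; -183237/922 334709/922]
step 2: y = z − H·x̄ = [-16535/922]
step 2: S = H·P̄·Hᵀ + R = [81629/461]
step 2: K = P̄·Hᵀ·S⁻¹ = [-62736/81629; 107501/81629]
step 2: x' = x̄ + K·y = [-205581/163258, 420415/163258]
step 2: P' = (I − K·H)·P̄ = [1145895/163258 -3186741/163258; -3186741/163258 9130219/163258]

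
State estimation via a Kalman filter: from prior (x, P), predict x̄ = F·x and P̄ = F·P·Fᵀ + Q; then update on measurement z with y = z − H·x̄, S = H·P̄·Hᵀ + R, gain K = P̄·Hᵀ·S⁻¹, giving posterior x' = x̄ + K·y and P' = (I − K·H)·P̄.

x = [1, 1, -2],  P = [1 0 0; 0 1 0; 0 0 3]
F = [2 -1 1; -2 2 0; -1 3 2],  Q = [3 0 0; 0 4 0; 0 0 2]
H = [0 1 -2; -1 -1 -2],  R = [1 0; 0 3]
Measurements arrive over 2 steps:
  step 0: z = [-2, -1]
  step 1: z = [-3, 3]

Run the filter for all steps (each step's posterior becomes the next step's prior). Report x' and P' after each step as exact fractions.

step 0: x' = [-136/463, -114/463, 379/463], P' = [27745/2778 -2405/463 -6953/2778; -2405/463 1654/463 707/463; -6953/2778 707/463 2419/2778]
step 1: x' = [17060101/7758321, -9853916/2586107, -1344538/2586107], P' = [27095651/2586107 -14677578/2586107 -7325385/2586107; -14677578/2586107 10235768/2586107 4566986/2586107; -7325385/2586107 4566986/2586107 2611577/2586107]

step 0: x̄ = F·x = [-1, 0, -2]
step 0: P̄ = F·P·Fᵀ + Q = [11 -6 1; -6 12 8; 1 8 24]
step 0: y = z − H·x̄ = [-6, -6]
step 0: S = H·P̄·Hᵀ + R = [77 92; 92 146]
step 0: K = P̄·Hᵀ·S⁻¹ = [-262/1389 197/2778; 240/463 -221/463; -298/1389 -709/2778]
step 0: x' = x̄ + K·y = [-136/463, -114/463, 379/463]
step 0: P' = (I − K·H)·P̄ = [27745/2778 -2405/463 -6953/2778; -2405/463 1654/463 707/463; -6953/2778 707/463 2419/2778]
step 1: x̄ = F·x = [221/463, 44/463, 552/463]
step 1: P̄ = F·P·Fᵀ + Q = [51027/926 -32503/463 -66017/926; -32503/463 138614/1389 137627/1389; -66017/926 137627/1389 297589/2778]
step 1: y = z − H·x̄ = [-329/463, 2758/463]
step 1: S = H·P̄·Hᵀ + R = [184673/1389 118674/463; 118674/463 515925/926]
step 1: K = P̄·Hᵀ·S⁻¹ = [-26808/2586107 2232697/7758321; 1101796/2586107 -1564054/2586107; -656168/2586107 -821585/2586107]
step 1: x' = x̄ + K·y = [17060101/7758321, -9853916/2586107, -1344538/2586107]
step 1: P' = (I − K·H)·P̄ = [27095651/2586107 -14677578/2586107 -7325385/2586107; -14677578/2586107 10235768/2586107 4566986/2586107; -7325385/2586107 4566986/2586107 2611577/2586107]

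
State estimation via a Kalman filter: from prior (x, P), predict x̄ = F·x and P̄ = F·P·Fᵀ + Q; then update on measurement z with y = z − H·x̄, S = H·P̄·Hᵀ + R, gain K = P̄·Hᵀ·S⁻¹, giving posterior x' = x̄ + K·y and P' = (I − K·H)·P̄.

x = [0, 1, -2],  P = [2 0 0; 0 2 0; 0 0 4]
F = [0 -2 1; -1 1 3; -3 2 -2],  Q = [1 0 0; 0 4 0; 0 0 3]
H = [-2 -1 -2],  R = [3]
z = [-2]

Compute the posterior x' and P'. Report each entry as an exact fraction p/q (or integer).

x̄ = F·x = [-4, -5, 6]
P̄ = F·P·Fᵀ + Q = [13 8 -16; 8 44 -14; -16 -14 45]
y = z − H·x̄ = [-3]
S = H·P̄·Hᵀ + R = [127]
K = P̄·Hᵀ·S⁻¹ = [-2/127; -32/127; -44/127]
x' = x̄ + K·y = [-502/127, -539/127, 894/127]
P' = (I − K·H)·P̄ = [1647/127 952/127 -2120/127; 952/127 4564/127 -3186/127; -2120/127 -3186/127 3779/127]

x' = [-502/127, -539/127, 894/127]
P' = [1647/127 952/127 -2120/127; 952/127 4564/127 -3186/127; -2120/127 -3186/127 3779/127]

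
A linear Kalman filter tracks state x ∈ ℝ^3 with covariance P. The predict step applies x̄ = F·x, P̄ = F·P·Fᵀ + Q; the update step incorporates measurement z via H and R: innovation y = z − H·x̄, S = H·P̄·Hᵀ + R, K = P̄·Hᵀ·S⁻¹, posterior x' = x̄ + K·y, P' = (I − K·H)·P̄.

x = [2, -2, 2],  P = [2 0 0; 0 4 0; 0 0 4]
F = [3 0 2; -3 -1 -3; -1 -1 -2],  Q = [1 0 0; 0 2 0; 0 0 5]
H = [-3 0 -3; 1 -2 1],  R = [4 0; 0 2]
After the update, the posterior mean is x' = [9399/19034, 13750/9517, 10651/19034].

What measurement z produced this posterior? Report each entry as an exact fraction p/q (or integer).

z = [-3, -2]

x̄ = F·x = [10, -10, -4]
P̄ = F·P·Fᵀ + Q = [35 -42 -22; -42 60 34; -22 34 27]
S = H·P̄·Hᵀ + R = [166 -102; -102 292]
K = P̄·Hᵀ·S⁻¹ = [-747/19034 3031/9517; -1512/9517 -4700/9517; -5403/19034 -2997/9517]
x' − x̄ = [-180941/19034, 108920/9517, 86787/19034] = K·y
y = (KᵀK)⁻¹·Kᵀ·(x' − x̄) = [15, -28]
z = y + H·x̄ = [15, -28] + [-18, 26] = [-3, -2]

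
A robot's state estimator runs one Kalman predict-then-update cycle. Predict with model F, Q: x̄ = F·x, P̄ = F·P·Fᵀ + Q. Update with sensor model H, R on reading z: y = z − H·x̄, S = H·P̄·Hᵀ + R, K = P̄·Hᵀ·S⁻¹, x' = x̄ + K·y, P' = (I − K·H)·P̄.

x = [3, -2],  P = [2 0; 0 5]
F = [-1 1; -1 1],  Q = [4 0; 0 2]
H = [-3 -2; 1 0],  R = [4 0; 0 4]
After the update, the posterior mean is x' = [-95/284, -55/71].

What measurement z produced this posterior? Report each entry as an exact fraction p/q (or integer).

x̄ = F·x = [-5, -5]
P̄ = F·P·Fᵀ + Q = [11 7; 7 9]
S = H·P̄·Hᵀ + R = [223 -47; -47 15]
K = P̄·Hᵀ·S⁻¹ = [-47/284 61/284; -16/71 -17/71]
x' − x̄ = [1325/284, 300/71] = K·y
y = (KᵀK)⁻¹·Kᵀ·(x' − x̄) = [-23, 4]
z = y + H·x̄ = [-23, 4] + [25, -5] = [2, -1]

z = [2, -1]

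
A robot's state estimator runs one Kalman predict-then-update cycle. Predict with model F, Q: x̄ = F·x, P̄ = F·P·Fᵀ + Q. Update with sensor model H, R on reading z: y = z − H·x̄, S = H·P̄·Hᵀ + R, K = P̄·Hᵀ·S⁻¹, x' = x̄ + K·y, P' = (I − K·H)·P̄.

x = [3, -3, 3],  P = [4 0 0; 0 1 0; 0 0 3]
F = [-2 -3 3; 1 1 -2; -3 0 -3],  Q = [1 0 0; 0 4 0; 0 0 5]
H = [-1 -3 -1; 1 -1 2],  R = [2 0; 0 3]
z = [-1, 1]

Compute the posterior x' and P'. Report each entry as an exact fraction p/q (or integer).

x' = [445768/54407, -59828/54407, -227045/54407]
P' = [904768/54407 -147845/54407 -502215/54407; -147845/54407 35795/54407 76904/54407; -502215/54407 76904/54407 310483/54407]

x̄ = F·x = [12, -6, -18]
P̄ = F·P·Fᵀ + Q = [53 -29 -3; -29 21 6; -3 6 68]
y = z − H·x̄ = [-25, 19]
S = H·P̄·Hᵀ + R = [168 -89; -89 371]
K = P̄·Hᵀ·S⁻¹ = [20491/54407 16061/54407; -18222/54407 -9944/54407; -19490/54407 13949/54407]
x' = x̄ + K·y = [445768/54407, -59828/54407, -227045/54407]
P' = (I − K·H)·P̄ = [904768/54407 -147845/54407 -502215/54407; -147845/54407 35795/54407 76904/54407; -502215/54407 76904/54407 310483/54407]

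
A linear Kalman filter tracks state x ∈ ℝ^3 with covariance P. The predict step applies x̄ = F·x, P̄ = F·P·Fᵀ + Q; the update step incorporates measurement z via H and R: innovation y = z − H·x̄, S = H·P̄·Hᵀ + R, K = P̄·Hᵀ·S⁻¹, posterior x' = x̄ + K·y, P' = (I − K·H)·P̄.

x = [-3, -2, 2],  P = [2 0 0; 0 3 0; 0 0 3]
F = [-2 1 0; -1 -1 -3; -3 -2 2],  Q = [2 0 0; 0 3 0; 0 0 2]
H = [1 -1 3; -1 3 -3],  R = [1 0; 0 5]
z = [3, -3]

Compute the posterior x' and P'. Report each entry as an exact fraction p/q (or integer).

x' = [23506/64581, 17053/64581, 22139/21527]
P' = [693733/64581 14653/64581 -74486/21527; 14653/64581 91891/64581 11950/21527; -74486/21527 11950/21527 31972/21527]

x̄ = F·x = [4, -1, 17]
P̄ = F·P·Fᵀ + Q = [13 1 6; 1 35 -6; 6 -6 44]
y = z − H·x̄ = [-53, 55]
S = H·P̄·Hᵀ + R = [515 -618; -618 867]
K = P̄·Hᵀ·S⁻¹ = [2902/21527 40/627; 10104/21527 298/627; 9480/21527 28/209]
x' = x̄ + K·y = [23506/64581, 17053/64581, 22139/21527]
P' = (I − K·H)·P̄ = [693733/64581 14653/64581 -74486/21527; 14653/64581 91891/64581 11950/21527; -74486/21527 11950/21527 31972/21527]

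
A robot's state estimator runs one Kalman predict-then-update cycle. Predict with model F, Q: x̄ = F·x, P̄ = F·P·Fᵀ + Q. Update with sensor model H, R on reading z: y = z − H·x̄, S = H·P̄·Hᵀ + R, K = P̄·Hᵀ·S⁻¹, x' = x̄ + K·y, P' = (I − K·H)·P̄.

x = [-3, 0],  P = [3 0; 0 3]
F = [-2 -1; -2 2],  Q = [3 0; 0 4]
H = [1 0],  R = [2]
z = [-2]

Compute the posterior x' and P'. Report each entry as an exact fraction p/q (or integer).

x̄ = F·x = [6, 6]
P̄ = F·P·Fᵀ + Q = [18 6; 6 28]
y = z − H·x̄ = [-8]
S = H·P̄·Hᵀ + R = [20]
K = P̄·Hᵀ·S⁻¹ = [9/10; 3/10]
x' = x̄ + K·y = [-6/5, 18/5]
P' = (I − K·H)·P̄ = [9/5 3/5; 3/5 131/5]

x' = [-6/5, 18/5]
P' = [9/5 3/5; 3/5 131/5]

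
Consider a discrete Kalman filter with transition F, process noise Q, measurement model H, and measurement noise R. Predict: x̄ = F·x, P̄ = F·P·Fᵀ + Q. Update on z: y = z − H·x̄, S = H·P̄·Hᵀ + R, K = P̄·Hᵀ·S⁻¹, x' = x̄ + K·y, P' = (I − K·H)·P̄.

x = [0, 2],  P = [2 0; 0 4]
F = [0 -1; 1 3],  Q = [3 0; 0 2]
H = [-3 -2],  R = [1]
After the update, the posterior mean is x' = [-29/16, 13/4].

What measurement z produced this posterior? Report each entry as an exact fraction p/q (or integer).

z = [-1]

x̄ = F·x = [-2, 6]
P̄ = F·P·Fᵀ + Q = [7 -12; -12 40]
S = H·P̄·Hᵀ + R = [80]
K = P̄·Hᵀ·S⁻¹ = [3/80; -11/20]
x' − x̄ = [3/16, -11/4] = K·y
y = (KᵀK)⁻¹·Kᵀ·(x' − x̄) = [5]
z = y + H·x̄ = [5] + [-6] = [-1]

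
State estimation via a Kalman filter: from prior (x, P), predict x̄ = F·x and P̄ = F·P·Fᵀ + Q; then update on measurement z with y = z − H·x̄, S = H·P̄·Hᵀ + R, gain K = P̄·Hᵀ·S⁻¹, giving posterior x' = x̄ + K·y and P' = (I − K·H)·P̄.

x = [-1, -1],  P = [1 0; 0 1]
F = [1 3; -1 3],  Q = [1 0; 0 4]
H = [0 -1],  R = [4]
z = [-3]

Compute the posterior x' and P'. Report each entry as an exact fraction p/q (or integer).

x' = [-16/9, 17/9]
P' = [67/9 16/9; 16/9 28/9]

x̄ = F·x = [-4, -2]
P̄ = F·P·Fᵀ + Q = [11 8; 8 14]
y = z − H·x̄ = [-5]
S = H·P̄·Hᵀ + R = [18]
K = P̄·Hᵀ·S⁻¹ = [-4/9; -7/9]
x' = x̄ + K·y = [-16/9, 17/9]
P' = (I − K·H)·P̄ = [67/9 16/9; 16/9 28/9]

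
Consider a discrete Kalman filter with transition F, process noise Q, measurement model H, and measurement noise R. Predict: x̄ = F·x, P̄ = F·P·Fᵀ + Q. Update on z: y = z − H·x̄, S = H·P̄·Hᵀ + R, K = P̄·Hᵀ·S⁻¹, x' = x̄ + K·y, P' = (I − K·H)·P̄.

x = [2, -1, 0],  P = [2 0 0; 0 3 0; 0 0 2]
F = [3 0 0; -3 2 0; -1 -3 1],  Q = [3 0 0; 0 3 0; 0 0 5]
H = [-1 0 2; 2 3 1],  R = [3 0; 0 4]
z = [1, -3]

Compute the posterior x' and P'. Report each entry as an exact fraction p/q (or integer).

x' = [25865/6964, -7569/1741, 8059/3482]
P' = [83565/6964 -17661/1741 19965/3482; -17661/1741 15816/1741 -8874/1741; 19965/3482 -8874/1741 6045/1741]

x̄ = F·x = [6, -8, 1]
P̄ = F·P·Fᵀ + Q = [21 -18 -6; -18 33 -12; -6 -12 36]
y = z − H·x̄ = [5, 8]
S = H·P̄·Hᵀ + R = [192 -6; -6 109]
K = P̄·Hᵀ·S⁻¹ = [-1235/6964 -609/3482; -29/1741 813/1741; 1405/3482 -153/1741]
x' = x̄ + K·y = [25865/6964, -7569/1741, 8059/3482]
P' = (I − K·H)·P̄ = [83565/6964 -17661/1741 19965/3482; -17661/1741 15816/1741 -8874/1741; 19965/3482 -8874/1741 6045/1741]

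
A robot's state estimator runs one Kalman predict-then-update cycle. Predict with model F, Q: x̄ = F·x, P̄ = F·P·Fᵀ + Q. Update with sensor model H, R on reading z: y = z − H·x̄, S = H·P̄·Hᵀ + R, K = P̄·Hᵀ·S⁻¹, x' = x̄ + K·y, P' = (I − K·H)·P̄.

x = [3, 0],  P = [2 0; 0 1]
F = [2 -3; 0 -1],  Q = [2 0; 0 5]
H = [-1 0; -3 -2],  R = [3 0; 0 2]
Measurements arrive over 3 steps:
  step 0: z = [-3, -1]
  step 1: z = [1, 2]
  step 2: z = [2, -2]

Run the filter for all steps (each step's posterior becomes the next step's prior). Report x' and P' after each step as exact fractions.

step 0: x̄ = F·x = [6, 0]
step 0: P̄ = F·P·Fᵀ + Q = [19 3; 3 6]
step 0: y = z − H·x̄ = [3, 17]
step 0: S = H·P̄·Hᵀ + R = [22 63; 63 233]
step 0: K = P̄·Hᵀ·S⁻¹ = [-458/1157 -189/1157; 48/89 -21/89]
step 0: x' = x̄ + K·y = [2355/1157, -213/89]
step 0: P' = (I − K·H)·P̄ = [1374/1157 -144/89; -144/89 237/89]
step 1: x̄ = F·x = [13017/1157, 213/89]
step 1: P̄ = F·P·Fᵀ + Q = [58003/1157 999/89; 999/89 682/89]
step 1: y = z − H·x̄ = [14174/1157, 527/13]
step 1: S = H·P̄·Hᵀ + R = [61474/1157 2247/13; 2247/13 8041/13]
step 1: K = P̄·Hᵀ·S⁻¹ = [-1310794/3457741 -85707/493963; 1766208/3457741 -109639/493963]
step 1: x' = x̄ + K·y = [-1477258/3457741, -1199714/3457741]
step 1: P' = (I − K·H)·P̄ = [3932382/3457741 -5298624/3457741; -5298624/3457741 8715409/3457741]
step 2: x̄ = F·x = [644626/3457741, 1199714/3457741]
step 2: P̄ = F·P·Fᵀ + Q = [164667179/3457741 36743475/3457741; 36743475/3457741 26004114/3457741]
step 2: y = z − H·x̄ = [7560108/3457741, -2582176/3457741]
step 2: S = H·P̄·Hᵀ + R = [175040402/3457741 567488487/3457741; 567488487/3457741 2033858249/3457741]
step 2: K = P̄·Hᵀ·S⁻¹ = [-3721076122/9822650869 -1702465461/9822650869; 5014125696/9822650869 -2182586841/9822650869]
step 2: x' = x̄ + K·y = [-5033267606/9822650869, 16001061650/9822650869]
step 2: P' = (I − K·H)·P̄ = [11163228366/9822650869 -15042377088/9822650869; -15042377088/9822650869 24746152473/9822650869]

step 0: x' = [2355/1157, -213/89], P' = [1374/1157 -144/89; -144/89 237/89]
step 1: x' = [-1477258/3457741, -1199714/3457741], P' = [3932382/3457741 -5298624/3457741; -5298624/3457741 8715409/3457741]
step 2: x' = [-5033267606/9822650869, 16001061650/9822650869], P' = [11163228366/9822650869 -15042377088/9822650869; -15042377088/9822650869 24746152473/9822650869]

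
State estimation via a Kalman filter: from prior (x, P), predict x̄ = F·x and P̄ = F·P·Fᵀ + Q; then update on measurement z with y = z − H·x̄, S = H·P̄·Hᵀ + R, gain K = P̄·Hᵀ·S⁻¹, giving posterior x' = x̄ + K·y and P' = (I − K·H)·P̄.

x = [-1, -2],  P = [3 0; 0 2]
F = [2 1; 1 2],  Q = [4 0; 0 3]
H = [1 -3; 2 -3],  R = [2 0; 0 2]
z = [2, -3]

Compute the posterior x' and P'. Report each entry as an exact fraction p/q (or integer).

x̄ = F·x = [-4, -5]
P̄ = F·P·Fᵀ + Q = [18 10; 10 14]
y = z − H·x̄ = [-9, -10]
S = H·P̄·Hᵀ + R = [86 72; 72 80]
K = P̄·Hᵀ·S⁻¹ = [-87/106 345/424; -61/106 103/424]
x' = x̄ + K·y = [-19/4, -9/4]
P' = (I − K·H)·P̄ = [693/212 347/212; 347/212 197/212]

x' = [-19/4, -9/4]
P' = [693/212 347/212; 347/212 197/212]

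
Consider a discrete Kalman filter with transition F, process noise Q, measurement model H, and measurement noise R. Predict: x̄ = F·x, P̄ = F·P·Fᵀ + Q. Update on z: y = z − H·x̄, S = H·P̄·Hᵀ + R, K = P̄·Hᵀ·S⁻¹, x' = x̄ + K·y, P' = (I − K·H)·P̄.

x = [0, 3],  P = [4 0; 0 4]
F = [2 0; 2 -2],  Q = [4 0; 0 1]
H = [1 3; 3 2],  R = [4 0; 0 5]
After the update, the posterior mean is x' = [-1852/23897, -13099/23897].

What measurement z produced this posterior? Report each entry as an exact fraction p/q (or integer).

x̄ = F·x = [0, -6]
P̄ = F·P·Fᵀ + Q = [20 16; 16 33]
S = H·P̄·Hᵀ + R = [417 434; 434 509]
K = P̄·Hᵀ·S⁻¹ = [-5316/23897 8852/23897; 9059/23897 -2372/23897]
x' − x̄ = [-1852/23897, 130283/23897] = K·y
y = (KᵀK)⁻¹·Kᵀ·(x' − x̄) = [17, 10]
z = y + H·x̄ = [17, 10] + [-18, -12] = [-1, -2]

z = [-1, -2]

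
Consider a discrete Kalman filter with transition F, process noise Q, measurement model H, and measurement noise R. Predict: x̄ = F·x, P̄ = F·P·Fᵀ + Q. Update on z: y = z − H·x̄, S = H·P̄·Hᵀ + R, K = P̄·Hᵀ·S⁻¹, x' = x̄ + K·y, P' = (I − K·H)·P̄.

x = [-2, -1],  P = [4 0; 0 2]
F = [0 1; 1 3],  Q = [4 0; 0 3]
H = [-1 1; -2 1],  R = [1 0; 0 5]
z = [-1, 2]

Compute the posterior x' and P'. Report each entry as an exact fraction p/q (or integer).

x̄ = F·x = [-1, -5]
P̄ = F·P·Fᵀ + Q = [6 6; 6 25]
y = z − H·x̄ = [3, 5]
S = H·P̄·Hᵀ + R = [20 19; 19 30]
K = P̄·Hᵀ·S⁻¹ = [114/239 -120/239; 323/239 -101/239]
x' = x̄ + K·y = [-497/239, -731/239]
P' = (I − K·H)·P̄ = [714/239 828/239; 828/239 1151/239]

x' = [-497/239, -731/239]
P' = [714/239 828/239; 828/239 1151/239]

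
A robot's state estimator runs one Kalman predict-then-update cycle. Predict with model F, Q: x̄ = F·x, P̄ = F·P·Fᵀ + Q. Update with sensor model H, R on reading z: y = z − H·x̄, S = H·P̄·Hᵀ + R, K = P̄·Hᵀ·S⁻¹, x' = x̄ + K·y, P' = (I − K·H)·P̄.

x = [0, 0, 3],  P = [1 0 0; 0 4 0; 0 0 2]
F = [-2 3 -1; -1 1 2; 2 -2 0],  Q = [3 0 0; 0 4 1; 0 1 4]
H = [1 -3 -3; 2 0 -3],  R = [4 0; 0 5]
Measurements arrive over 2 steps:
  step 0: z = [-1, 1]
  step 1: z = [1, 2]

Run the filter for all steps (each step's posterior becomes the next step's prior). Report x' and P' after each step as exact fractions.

step 0: x̄ = F·x = [-3, 6, 0]
step 0: P̄ = F·P·Fᵀ + Q = [45 10 -28; 10 17 -9; -28 -9 24]
step 0: y = z − H·x̄ = [20, 7]
step 0: S = H·P̄·Hᵀ + R = [364 417; 417 737]
step 0: K = P̄·Hᵀ·S⁻¹ = [405/94379 22053/94379; -29917/94379 22946/94379; -425/94379 -16151/94379]
step 0: x' = x̄ + K·y = [-120666/94379, 128556/94379, -121557/94379]
step 0: P' = (I − K·H)·P̄ = [369738/94379 -87031/94379 209737/94379; -87031/94379 107143/94379 -96264/94379; 209737/94379 -96264/94379 166743/94379]
step 1: x̄ = F·x = [748557/94379, 6108/94379, -498444/94379]
step 1: P̄ = F·P·Fᵀ + Q = [5354023/94379 52043/94379 -3604122/94379; 52043/94379 471427/94379 16497/94379; -3604122/94379 16497/94379 2981288/94379]
step 1: y = z − H·x̄ = [-2131186/94379, -2803688/94379]
step 1: S = H·P̄·Hᵀ + R = [58415394/94379 69812951/94379; 69812951/94379 91969043/94379]
step 1: K = P̄·Hᵀ·S⁻¹ = [-317392408/5282528479 1477021892/5282528479; -1416065048/5282528479 1078059271/5282528479; -327949857/5282528479 -678802575/5282528479]
step 1: x' = x̄ + K·y = [5187460905/5282528479, 292669428/5282528479, -328164606/5282528479]
step 1: P' = (I − K·H)·P̄ = [16721879867/5282528479 -2689066925/5282528479 8686216758/5282528479; -2689066925/5282528479 4581207824/5282528479 -3589476735/5282528479; 8686216758/5282528479 -3589476735/5282528479 6922148797/5282528479]

step 0: x' = [-120666/94379, 128556/94379, -121557/94379], P' = [369738/94379 -87031/94379 209737/94379; -87031/94379 107143/94379 -96264/94379; 209737/94379 -96264/94379 166743/94379]
step 1: x' = [5187460905/5282528479, 292669428/5282528479, -328164606/5282528479], P' = [16721879867/5282528479 -2689066925/5282528479 8686216758/5282528479; -2689066925/5282528479 4581207824/5282528479 -3589476735/5282528479; 8686216758/5282528479 -3589476735/5282528479 6922148797/5282528479]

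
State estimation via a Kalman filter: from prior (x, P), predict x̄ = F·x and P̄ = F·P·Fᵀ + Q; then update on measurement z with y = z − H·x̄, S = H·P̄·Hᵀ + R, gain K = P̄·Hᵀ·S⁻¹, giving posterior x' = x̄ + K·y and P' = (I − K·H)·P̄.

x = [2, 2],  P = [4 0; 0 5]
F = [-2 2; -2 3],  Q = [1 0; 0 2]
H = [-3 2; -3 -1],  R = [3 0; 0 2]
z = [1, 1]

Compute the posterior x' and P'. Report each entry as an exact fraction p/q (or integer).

x̄ = F·x = [0, 2]
P̄ = F·P·Fᵀ + Q = [37 46; 46 63]
y = z − H·x̄ = [-3, 3]
S = H·P̄·Hᵀ + R = [36 69; 69 674]
K = P̄·Hᵀ·S⁻¹ = [-1973/19503 -1447/6501; 1927/6501 -712/2167]
x' = x̄ + K·y = [-2368/6501, 271/2167]
P' = (I − K·H)·P̄ = [2587/19503 307/6501; 307/6501 1117/2167]

x' = [-2368/6501, 271/2167]
P' = [2587/19503 307/6501; 307/6501 1117/2167]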